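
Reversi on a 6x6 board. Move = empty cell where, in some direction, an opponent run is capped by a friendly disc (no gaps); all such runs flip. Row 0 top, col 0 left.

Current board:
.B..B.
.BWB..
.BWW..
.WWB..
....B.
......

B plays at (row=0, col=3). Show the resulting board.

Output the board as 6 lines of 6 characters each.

Answer: .B.BB.
.BBB..
.BWW..
.WWB..
....B.
......

Derivation:
Place B at (0,3); scan 8 dirs for brackets.
Dir NW: edge -> no flip
Dir N: edge -> no flip
Dir NE: edge -> no flip
Dir W: first cell '.' (not opp) -> no flip
Dir E: first cell 'B' (not opp) -> no flip
Dir SW: opp run (1,2) capped by B -> flip
Dir S: first cell 'B' (not opp) -> no flip
Dir SE: first cell '.' (not opp) -> no flip
All flips: (1,2)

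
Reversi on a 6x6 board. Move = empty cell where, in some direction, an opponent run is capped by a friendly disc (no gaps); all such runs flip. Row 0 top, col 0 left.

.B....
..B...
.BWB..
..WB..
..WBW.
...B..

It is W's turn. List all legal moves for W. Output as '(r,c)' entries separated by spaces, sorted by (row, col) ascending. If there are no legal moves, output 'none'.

(0,0): no bracket -> illegal
(0,2): flips 1 -> legal
(0,3): no bracket -> illegal
(1,0): flips 1 -> legal
(1,1): no bracket -> illegal
(1,3): no bracket -> illegal
(1,4): flips 1 -> legal
(2,0): flips 1 -> legal
(2,4): flips 2 -> legal
(3,0): no bracket -> illegal
(3,1): no bracket -> illegal
(3,4): flips 1 -> legal
(5,2): no bracket -> illegal
(5,4): flips 1 -> legal

Answer: (0,2) (1,0) (1,4) (2,0) (2,4) (3,4) (5,4)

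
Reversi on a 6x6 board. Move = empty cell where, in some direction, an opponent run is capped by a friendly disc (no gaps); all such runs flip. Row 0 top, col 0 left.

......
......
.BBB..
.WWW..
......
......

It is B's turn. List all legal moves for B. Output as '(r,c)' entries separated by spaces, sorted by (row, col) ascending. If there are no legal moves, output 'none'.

Answer: (4,0) (4,1) (4,2) (4,3) (4,4)

Derivation:
(2,0): no bracket -> illegal
(2,4): no bracket -> illegal
(3,0): no bracket -> illegal
(3,4): no bracket -> illegal
(4,0): flips 1 -> legal
(4,1): flips 2 -> legal
(4,2): flips 1 -> legal
(4,3): flips 2 -> legal
(4,4): flips 1 -> legal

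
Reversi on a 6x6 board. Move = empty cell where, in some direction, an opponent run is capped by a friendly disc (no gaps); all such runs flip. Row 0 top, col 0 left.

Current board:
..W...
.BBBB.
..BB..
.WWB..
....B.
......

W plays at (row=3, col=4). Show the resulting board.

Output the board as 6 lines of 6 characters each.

Answer: ..W...
.BBBB.
..BB..
.WWWW.
....B.
......

Derivation:
Place W at (3,4); scan 8 dirs for brackets.
Dir NW: opp run (2,3) (1,2), next='.' -> no flip
Dir N: first cell '.' (not opp) -> no flip
Dir NE: first cell '.' (not opp) -> no flip
Dir W: opp run (3,3) capped by W -> flip
Dir E: first cell '.' (not opp) -> no flip
Dir SW: first cell '.' (not opp) -> no flip
Dir S: opp run (4,4), next='.' -> no flip
Dir SE: first cell '.' (not opp) -> no flip
All flips: (3,3)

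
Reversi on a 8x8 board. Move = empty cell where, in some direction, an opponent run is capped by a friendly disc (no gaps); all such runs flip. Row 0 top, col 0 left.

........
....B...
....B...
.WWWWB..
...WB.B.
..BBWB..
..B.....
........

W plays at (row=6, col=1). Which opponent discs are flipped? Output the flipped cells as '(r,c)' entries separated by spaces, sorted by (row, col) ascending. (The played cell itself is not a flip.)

Answer: (5,2)

Derivation:
Dir NW: first cell '.' (not opp) -> no flip
Dir N: first cell '.' (not opp) -> no flip
Dir NE: opp run (5,2) capped by W -> flip
Dir W: first cell '.' (not opp) -> no flip
Dir E: opp run (6,2), next='.' -> no flip
Dir SW: first cell '.' (not opp) -> no flip
Dir S: first cell '.' (not opp) -> no flip
Dir SE: first cell '.' (not opp) -> no flip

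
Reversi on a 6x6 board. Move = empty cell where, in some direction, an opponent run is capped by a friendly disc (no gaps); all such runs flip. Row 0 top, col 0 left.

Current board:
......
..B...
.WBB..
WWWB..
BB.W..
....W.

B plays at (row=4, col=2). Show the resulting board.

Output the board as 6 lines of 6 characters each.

Place B at (4,2); scan 8 dirs for brackets.
Dir NW: opp run (3,1), next='.' -> no flip
Dir N: opp run (3,2) capped by B -> flip
Dir NE: first cell 'B' (not opp) -> no flip
Dir W: first cell 'B' (not opp) -> no flip
Dir E: opp run (4,3), next='.' -> no flip
Dir SW: first cell '.' (not opp) -> no flip
Dir S: first cell '.' (not opp) -> no flip
Dir SE: first cell '.' (not opp) -> no flip
All flips: (3,2)

Answer: ......
..B...
.WBB..
WWBB..
BBBW..
....W.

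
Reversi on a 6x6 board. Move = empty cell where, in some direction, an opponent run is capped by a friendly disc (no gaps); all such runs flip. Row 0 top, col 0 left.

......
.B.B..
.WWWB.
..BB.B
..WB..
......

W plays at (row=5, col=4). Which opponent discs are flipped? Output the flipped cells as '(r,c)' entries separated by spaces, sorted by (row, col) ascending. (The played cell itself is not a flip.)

Answer: (3,2) (4,3)

Derivation:
Dir NW: opp run (4,3) (3,2) capped by W -> flip
Dir N: first cell '.' (not opp) -> no flip
Dir NE: first cell '.' (not opp) -> no flip
Dir W: first cell '.' (not opp) -> no flip
Dir E: first cell '.' (not opp) -> no flip
Dir SW: edge -> no flip
Dir S: edge -> no flip
Dir SE: edge -> no flip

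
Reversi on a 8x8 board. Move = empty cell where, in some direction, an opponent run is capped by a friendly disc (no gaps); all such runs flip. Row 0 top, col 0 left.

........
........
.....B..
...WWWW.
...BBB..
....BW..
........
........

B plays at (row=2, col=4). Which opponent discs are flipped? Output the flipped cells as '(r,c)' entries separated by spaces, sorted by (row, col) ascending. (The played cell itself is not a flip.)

Answer: (3,4)

Derivation:
Dir NW: first cell '.' (not opp) -> no flip
Dir N: first cell '.' (not opp) -> no flip
Dir NE: first cell '.' (not opp) -> no flip
Dir W: first cell '.' (not opp) -> no flip
Dir E: first cell 'B' (not opp) -> no flip
Dir SW: opp run (3,3), next='.' -> no flip
Dir S: opp run (3,4) capped by B -> flip
Dir SE: opp run (3,5), next='.' -> no flip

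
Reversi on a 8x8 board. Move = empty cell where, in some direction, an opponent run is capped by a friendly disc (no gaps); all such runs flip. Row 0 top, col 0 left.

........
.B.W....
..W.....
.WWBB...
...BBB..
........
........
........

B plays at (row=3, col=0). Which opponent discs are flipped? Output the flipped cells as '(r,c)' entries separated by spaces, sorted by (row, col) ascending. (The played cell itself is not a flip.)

Dir NW: edge -> no flip
Dir N: first cell '.' (not opp) -> no flip
Dir NE: first cell '.' (not opp) -> no flip
Dir W: edge -> no flip
Dir E: opp run (3,1) (3,2) capped by B -> flip
Dir SW: edge -> no flip
Dir S: first cell '.' (not opp) -> no flip
Dir SE: first cell '.' (not opp) -> no flip

Answer: (3,1) (3,2)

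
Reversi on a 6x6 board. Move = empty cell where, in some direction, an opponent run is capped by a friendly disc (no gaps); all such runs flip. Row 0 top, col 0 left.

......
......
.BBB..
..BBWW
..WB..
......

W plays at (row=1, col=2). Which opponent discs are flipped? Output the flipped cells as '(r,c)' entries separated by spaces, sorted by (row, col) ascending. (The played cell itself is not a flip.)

Answer: (2,2) (2,3) (3,2)

Derivation:
Dir NW: first cell '.' (not opp) -> no flip
Dir N: first cell '.' (not opp) -> no flip
Dir NE: first cell '.' (not opp) -> no flip
Dir W: first cell '.' (not opp) -> no flip
Dir E: first cell '.' (not opp) -> no flip
Dir SW: opp run (2,1), next='.' -> no flip
Dir S: opp run (2,2) (3,2) capped by W -> flip
Dir SE: opp run (2,3) capped by W -> flip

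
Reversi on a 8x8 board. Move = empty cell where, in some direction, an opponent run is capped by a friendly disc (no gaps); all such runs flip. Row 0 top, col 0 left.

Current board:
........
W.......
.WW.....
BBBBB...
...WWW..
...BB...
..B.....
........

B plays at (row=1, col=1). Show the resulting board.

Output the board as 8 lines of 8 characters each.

Answer: ........
WB......
.BB.....
BBBBB...
...WWW..
...BB...
..B.....
........

Derivation:
Place B at (1,1); scan 8 dirs for brackets.
Dir NW: first cell '.' (not opp) -> no flip
Dir N: first cell '.' (not opp) -> no flip
Dir NE: first cell '.' (not opp) -> no flip
Dir W: opp run (1,0), next=edge -> no flip
Dir E: first cell '.' (not opp) -> no flip
Dir SW: first cell '.' (not opp) -> no flip
Dir S: opp run (2,1) capped by B -> flip
Dir SE: opp run (2,2) capped by B -> flip
All flips: (2,1) (2,2)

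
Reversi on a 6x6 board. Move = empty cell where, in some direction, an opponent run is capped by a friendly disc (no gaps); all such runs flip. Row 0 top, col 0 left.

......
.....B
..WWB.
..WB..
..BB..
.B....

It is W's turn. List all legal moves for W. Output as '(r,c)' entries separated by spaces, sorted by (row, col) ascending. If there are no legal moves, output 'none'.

Answer: (2,5) (3,4) (4,4) (5,2) (5,3) (5,4)

Derivation:
(0,4): no bracket -> illegal
(0,5): no bracket -> illegal
(1,3): no bracket -> illegal
(1,4): no bracket -> illegal
(2,5): flips 1 -> legal
(3,1): no bracket -> illegal
(3,4): flips 1 -> legal
(3,5): no bracket -> illegal
(4,0): no bracket -> illegal
(4,1): no bracket -> illegal
(4,4): flips 1 -> legal
(5,0): no bracket -> illegal
(5,2): flips 1 -> legal
(5,3): flips 2 -> legal
(5,4): flips 1 -> legal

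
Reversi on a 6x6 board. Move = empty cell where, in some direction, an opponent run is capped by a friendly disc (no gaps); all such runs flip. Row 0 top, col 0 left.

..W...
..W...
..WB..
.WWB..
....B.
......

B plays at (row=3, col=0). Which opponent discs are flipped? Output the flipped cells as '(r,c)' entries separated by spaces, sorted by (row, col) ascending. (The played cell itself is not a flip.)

Dir NW: edge -> no flip
Dir N: first cell '.' (not opp) -> no flip
Dir NE: first cell '.' (not opp) -> no flip
Dir W: edge -> no flip
Dir E: opp run (3,1) (3,2) capped by B -> flip
Dir SW: edge -> no flip
Dir S: first cell '.' (not opp) -> no flip
Dir SE: first cell '.' (not opp) -> no flip

Answer: (3,1) (3,2)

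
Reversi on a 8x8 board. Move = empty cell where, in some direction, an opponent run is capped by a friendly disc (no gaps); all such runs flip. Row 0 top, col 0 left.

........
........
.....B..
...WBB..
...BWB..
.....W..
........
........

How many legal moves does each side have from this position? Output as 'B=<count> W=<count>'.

-- B to move --
(2,2): no bracket -> illegal
(2,3): flips 1 -> legal
(2,4): no bracket -> illegal
(3,2): flips 1 -> legal
(4,2): no bracket -> illegal
(4,6): no bracket -> illegal
(5,3): flips 1 -> legal
(5,4): flips 1 -> legal
(5,6): no bracket -> illegal
(6,4): no bracket -> illegal
(6,5): flips 1 -> legal
(6,6): no bracket -> illegal
B mobility = 5
-- W to move --
(1,4): no bracket -> illegal
(1,5): flips 3 -> legal
(1,6): no bracket -> illegal
(2,3): no bracket -> illegal
(2,4): flips 1 -> legal
(2,6): flips 1 -> legal
(3,2): no bracket -> illegal
(3,6): flips 2 -> legal
(4,2): flips 1 -> legal
(4,6): flips 1 -> legal
(5,2): no bracket -> illegal
(5,3): flips 1 -> legal
(5,4): no bracket -> illegal
(5,6): no bracket -> illegal
W mobility = 7

Answer: B=5 W=7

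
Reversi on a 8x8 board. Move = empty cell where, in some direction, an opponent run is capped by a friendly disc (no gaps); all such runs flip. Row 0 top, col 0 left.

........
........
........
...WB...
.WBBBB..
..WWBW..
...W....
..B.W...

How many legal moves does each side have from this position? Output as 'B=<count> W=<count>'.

Answer: B=13 W=7

Derivation:
-- B to move --
(2,2): flips 1 -> legal
(2,3): flips 1 -> legal
(2,4): flips 1 -> legal
(3,0): no bracket -> illegal
(3,1): no bracket -> illegal
(3,2): flips 1 -> legal
(4,0): flips 1 -> legal
(4,6): no bracket -> illegal
(5,0): no bracket -> illegal
(5,1): flips 2 -> legal
(5,6): flips 1 -> legal
(6,1): flips 1 -> legal
(6,2): flips 2 -> legal
(6,4): flips 1 -> legal
(6,5): flips 1 -> legal
(6,6): flips 1 -> legal
(7,3): flips 2 -> legal
(7,5): no bracket -> illegal
B mobility = 13
-- W to move --
(2,3): no bracket -> illegal
(2,4): no bracket -> illegal
(2,5): flips 2 -> legal
(3,1): flips 1 -> legal
(3,2): flips 1 -> legal
(3,5): flips 3 -> legal
(3,6): flips 2 -> legal
(4,6): flips 4 -> legal
(5,1): flips 1 -> legal
(5,6): no bracket -> illegal
(6,1): no bracket -> illegal
(6,2): no bracket -> illegal
(6,4): no bracket -> illegal
(6,5): no bracket -> illegal
(7,1): no bracket -> illegal
(7,3): no bracket -> illegal
W mobility = 7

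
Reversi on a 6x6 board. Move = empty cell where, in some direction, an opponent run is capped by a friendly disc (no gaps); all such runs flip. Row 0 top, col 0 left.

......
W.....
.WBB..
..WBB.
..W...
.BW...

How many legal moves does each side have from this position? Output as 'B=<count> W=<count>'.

Answer: B=4 W=5

Derivation:
-- B to move --
(0,0): no bracket -> illegal
(0,1): no bracket -> illegal
(1,1): no bracket -> illegal
(1,2): no bracket -> illegal
(2,0): flips 1 -> legal
(3,0): no bracket -> illegal
(3,1): flips 1 -> legal
(4,1): flips 1 -> legal
(4,3): no bracket -> illegal
(5,3): flips 1 -> legal
B mobility = 4
-- W to move --
(1,1): no bracket -> illegal
(1,2): flips 1 -> legal
(1,3): no bracket -> illegal
(1,4): flips 1 -> legal
(2,4): flips 3 -> legal
(2,5): no bracket -> illegal
(3,1): no bracket -> illegal
(3,5): flips 2 -> legal
(4,0): no bracket -> illegal
(4,1): no bracket -> illegal
(4,3): no bracket -> illegal
(4,4): no bracket -> illegal
(4,5): no bracket -> illegal
(5,0): flips 1 -> legal
W mobility = 5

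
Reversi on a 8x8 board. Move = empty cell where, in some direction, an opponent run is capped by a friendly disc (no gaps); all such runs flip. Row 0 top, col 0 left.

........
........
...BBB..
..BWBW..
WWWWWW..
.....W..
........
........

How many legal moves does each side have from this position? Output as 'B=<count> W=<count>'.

Answer: B=9 W=8

Derivation:
-- B to move --
(2,2): no bracket -> illegal
(2,6): no bracket -> illegal
(3,0): no bracket -> illegal
(3,1): no bracket -> illegal
(3,6): flips 1 -> legal
(4,6): flips 1 -> legal
(5,0): flips 1 -> legal
(5,1): flips 2 -> legal
(5,2): flips 2 -> legal
(5,3): flips 2 -> legal
(5,4): flips 2 -> legal
(5,6): flips 1 -> legal
(6,4): no bracket -> illegal
(6,5): flips 3 -> legal
(6,6): no bracket -> illegal
B mobility = 9
-- W to move --
(1,2): flips 2 -> legal
(1,3): flips 2 -> legal
(1,4): flips 4 -> legal
(1,5): flips 2 -> legal
(1,6): flips 2 -> legal
(2,1): flips 1 -> legal
(2,2): flips 1 -> legal
(2,6): no bracket -> illegal
(3,1): flips 1 -> legal
(3,6): no bracket -> illegal
W mobility = 8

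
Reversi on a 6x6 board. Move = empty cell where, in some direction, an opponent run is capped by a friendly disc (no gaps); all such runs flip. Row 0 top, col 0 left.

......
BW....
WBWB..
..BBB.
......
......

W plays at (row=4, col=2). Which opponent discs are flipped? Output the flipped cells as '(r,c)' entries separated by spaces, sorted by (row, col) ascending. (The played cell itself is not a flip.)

Dir NW: first cell '.' (not opp) -> no flip
Dir N: opp run (3,2) capped by W -> flip
Dir NE: opp run (3,3), next='.' -> no flip
Dir W: first cell '.' (not opp) -> no flip
Dir E: first cell '.' (not opp) -> no flip
Dir SW: first cell '.' (not opp) -> no flip
Dir S: first cell '.' (not opp) -> no flip
Dir SE: first cell '.' (not opp) -> no flip

Answer: (3,2)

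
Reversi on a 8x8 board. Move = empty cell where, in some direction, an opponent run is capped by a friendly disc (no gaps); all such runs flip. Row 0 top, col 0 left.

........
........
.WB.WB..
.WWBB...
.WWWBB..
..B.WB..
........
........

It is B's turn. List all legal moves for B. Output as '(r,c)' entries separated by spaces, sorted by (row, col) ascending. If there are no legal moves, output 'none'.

Answer: (1,4) (1,5) (2,0) (2,3) (3,0) (4,0) (5,1) (5,3) (6,3) (6,4)

Derivation:
(1,0): no bracket -> illegal
(1,1): no bracket -> illegal
(1,2): no bracket -> illegal
(1,3): no bracket -> illegal
(1,4): flips 1 -> legal
(1,5): flips 1 -> legal
(2,0): flips 1 -> legal
(2,3): flips 1 -> legal
(3,0): flips 3 -> legal
(3,5): no bracket -> illegal
(4,0): flips 4 -> legal
(5,0): no bracket -> illegal
(5,1): flips 1 -> legal
(5,3): flips 2 -> legal
(6,3): flips 1 -> legal
(6,4): flips 1 -> legal
(6,5): no bracket -> illegal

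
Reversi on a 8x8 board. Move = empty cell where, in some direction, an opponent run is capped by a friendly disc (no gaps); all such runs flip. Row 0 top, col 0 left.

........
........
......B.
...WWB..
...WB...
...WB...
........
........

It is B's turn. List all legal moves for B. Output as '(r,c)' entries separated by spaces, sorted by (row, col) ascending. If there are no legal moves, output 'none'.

Answer: (2,2) (2,4) (3,2) (4,2) (5,2) (6,2)

Derivation:
(2,2): flips 1 -> legal
(2,3): no bracket -> illegal
(2,4): flips 1 -> legal
(2,5): no bracket -> illegal
(3,2): flips 3 -> legal
(4,2): flips 1 -> legal
(4,5): no bracket -> illegal
(5,2): flips 1 -> legal
(6,2): flips 1 -> legal
(6,3): no bracket -> illegal
(6,4): no bracket -> illegal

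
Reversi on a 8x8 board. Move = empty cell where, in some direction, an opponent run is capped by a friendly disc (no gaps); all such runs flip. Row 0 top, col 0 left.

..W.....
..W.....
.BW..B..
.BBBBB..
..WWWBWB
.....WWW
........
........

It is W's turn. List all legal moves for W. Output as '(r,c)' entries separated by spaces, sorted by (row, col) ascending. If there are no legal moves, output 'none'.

(1,0): flips 2 -> legal
(1,1): no bracket -> illegal
(1,4): no bracket -> illegal
(1,5): flips 3 -> legal
(1,6): flips 2 -> legal
(2,0): flips 2 -> legal
(2,3): flips 3 -> legal
(2,4): flips 3 -> legal
(2,6): flips 1 -> legal
(3,0): flips 1 -> legal
(3,6): no bracket -> illegal
(3,7): flips 1 -> legal
(4,0): flips 1 -> legal
(4,1): no bracket -> illegal
(5,4): no bracket -> illegal

Answer: (1,0) (1,5) (1,6) (2,0) (2,3) (2,4) (2,6) (3,0) (3,7) (4,0)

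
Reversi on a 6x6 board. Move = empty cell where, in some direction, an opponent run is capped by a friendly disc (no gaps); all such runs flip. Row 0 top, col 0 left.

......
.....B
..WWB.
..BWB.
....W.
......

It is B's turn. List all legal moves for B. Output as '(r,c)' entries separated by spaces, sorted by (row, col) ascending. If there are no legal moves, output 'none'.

(1,1): no bracket -> illegal
(1,2): flips 2 -> legal
(1,3): no bracket -> illegal
(1,4): flips 1 -> legal
(2,1): flips 2 -> legal
(3,1): no bracket -> illegal
(3,5): no bracket -> illegal
(4,2): flips 1 -> legal
(4,3): no bracket -> illegal
(4,5): no bracket -> illegal
(5,3): no bracket -> illegal
(5,4): flips 1 -> legal
(5,5): no bracket -> illegal

Answer: (1,2) (1,4) (2,1) (4,2) (5,4)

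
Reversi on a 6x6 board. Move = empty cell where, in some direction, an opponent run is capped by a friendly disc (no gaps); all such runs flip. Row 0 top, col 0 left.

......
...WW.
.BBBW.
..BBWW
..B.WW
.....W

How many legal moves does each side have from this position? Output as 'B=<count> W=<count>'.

Answer: B=5 W=7

Derivation:
-- B to move --
(0,2): no bracket -> illegal
(0,3): flips 1 -> legal
(0,4): flips 1 -> legal
(0,5): flips 1 -> legal
(1,2): no bracket -> illegal
(1,5): flips 1 -> legal
(2,5): flips 1 -> legal
(4,3): no bracket -> illegal
(5,3): no bracket -> illegal
(5,4): no bracket -> illegal
B mobility = 5
-- W to move --
(1,0): no bracket -> illegal
(1,1): flips 2 -> legal
(1,2): flips 1 -> legal
(2,0): flips 3 -> legal
(3,0): no bracket -> illegal
(3,1): flips 3 -> legal
(4,1): flips 2 -> legal
(4,3): flips 2 -> legal
(5,1): flips 2 -> legal
(5,2): no bracket -> illegal
(5,3): no bracket -> illegal
W mobility = 7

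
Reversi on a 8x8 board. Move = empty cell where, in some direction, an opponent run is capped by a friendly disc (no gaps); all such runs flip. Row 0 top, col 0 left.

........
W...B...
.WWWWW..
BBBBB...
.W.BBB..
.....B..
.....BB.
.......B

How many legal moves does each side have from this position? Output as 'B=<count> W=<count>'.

-- B to move --
(0,0): no bracket -> illegal
(0,1): no bracket -> illegal
(1,1): flips 2 -> legal
(1,2): flips 3 -> legal
(1,3): flips 2 -> legal
(1,5): flips 1 -> legal
(1,6): flips 1 -> legal
(2,0): no bracket -> illegal
(2,6): no bracket -> illegal
(3,5): no bracket -> illegal
(3,6): flips 1 -> legal
(4,0): no bracket -> illegal
(4,2): no bracket -> illegal
(5,0): flips 1 -> legal
(5,1): flips 1 -> legal
(5,2): flips 1 -> legal
B mobility = 9
-- W to move --
(0,3): flips 1 -> legal
(0,4): flips 1 -> legal
(0,5): flips 1 -> legal
(1,3): no bracket -> illegal
(1,5): no bracket -> illegal
(2,0): no bracket -> illegal
(3,5): no bracket -> illegal
(3,6): no bracket -> illegal
(4,0): flips 1 -> legal
(4,2): flips 2 -> legal
(4,6): no bracket -> illegal
(5,2): flips 2 -> legal
(5,3): flips 2 -> legal
(5,4): flips 4 -> legal
(5,6): flips 2 -> legal
(5,7): no bracket -> illegal
(6,4): no bracket -> illegal
(6,7): no bracket -> illegal
(7,4): no bracket -> illegal
(7,5): no bracket -> illegal
(7,6): no bracket -> illegal
W mobility = 9

Answer: B=9 W=9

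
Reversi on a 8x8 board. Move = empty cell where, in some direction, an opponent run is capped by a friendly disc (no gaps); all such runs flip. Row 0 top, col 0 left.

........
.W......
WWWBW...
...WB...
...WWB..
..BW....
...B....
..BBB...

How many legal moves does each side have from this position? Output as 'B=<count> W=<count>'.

-- B to move --
(0,0): no bracket -> illegal
(0,1): no bracket -> illegal
(0,2): no bracket -> illegal
(1,0): no bracket -> illegal
(1,2): no bracket -> illegal
(1,3): no bracket -> illegal
(1,4): flips 1 -> legal
(1,5): no bracket -> illegal
(2,5): flips 1 -> legal
(3,0): no bracket -> illegal
(3,1): no bracket -> illegal
(3,2): flips 1 -> legal
(3,5): no bracket -> illegal
(4,2): flips 2 -> legal
(5,4): flips 2 -> legal
(5,5): no bracket -> illegal
(6,2): no bracket -> illegal
(6,4): no bracket -> illegal
B mobility = 5
-- W to move --
(1,2): no bracket -> illegal
(1,3): flips 1 -> legal
(1,4): no bracket -> illegal
(2,5): flips 1 -> legal
(3,2): no bracket -> illegal
(3,5): flips 1 -> legal
(3,6): no bracket -> illegal
(4,1): no bracket -> illegal
(4,2): no bracket -> illegal
(4,6): flips 1 -> legal
(5,1): flips 1 -> legal
(5,4): no bracket -> illegal
(5,5): no bracket -> illegal
(5,6): no bracket -> illegal
(6,1): flips 1 -> legal
(6,2): no bracket -> illegal
(6,4): no bracket -> illegal
(6,5): no bracket -> illegal
(7,1): no bracket -> illegal
(7,5): no bracket -> illegal
W mobility = 6

Answer: B=5 W=6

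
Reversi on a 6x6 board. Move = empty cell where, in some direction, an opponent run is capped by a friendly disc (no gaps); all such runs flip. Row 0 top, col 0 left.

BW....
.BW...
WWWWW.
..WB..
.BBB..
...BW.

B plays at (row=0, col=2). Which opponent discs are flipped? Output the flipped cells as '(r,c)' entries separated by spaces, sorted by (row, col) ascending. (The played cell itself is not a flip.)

Answer: (0,1) (1,2) (2,2) (3,2)

Derivation:
Dir NW: edge -> no flip
Dir N: edge -> no flip
Dir NE: edge -> no flip
Dir W: opp run (0,1) capped by B -> flip
Dir E: first cell '.' (not opp) -> no flip
Dir SW: first cell 'B' (not opp) -> no flip
Dir S: opp run (1,2) (2,2) (3,2) capped by B -> flip
Dir SE: first cell '.' (not opp) -> no flip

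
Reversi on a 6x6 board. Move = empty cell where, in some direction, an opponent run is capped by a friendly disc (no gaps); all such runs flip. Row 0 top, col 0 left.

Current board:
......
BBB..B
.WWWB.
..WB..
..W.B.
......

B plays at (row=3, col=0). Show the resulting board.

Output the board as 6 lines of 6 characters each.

Answer: ......
BBB..B
.BWWB.
B.WB..
..W.B.
......

Derivation:
Place B at (3,0); scan 8 dirs for brackets.
Dir NW: edge -> no flip
Dir N: first cell '.' (not opp) -> no flip
Dir NE: opp run (2,1) capped by B -> flip
Dir W: edge -> no flip
Dir E: first cell '.' (not opp) -> no flip
Dir SW: edge -> no flip
Dir S: first cell '.' (not opp) -> no flip
Dir SE: first cell '.' (not opp) -> no flip
All flips: (2,1)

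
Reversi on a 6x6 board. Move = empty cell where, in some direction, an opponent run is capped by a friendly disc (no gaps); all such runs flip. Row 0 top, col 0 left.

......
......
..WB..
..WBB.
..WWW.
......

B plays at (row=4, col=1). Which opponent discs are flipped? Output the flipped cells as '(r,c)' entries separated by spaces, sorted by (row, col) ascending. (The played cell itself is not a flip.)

Answer: (3,2)

Derivation:
Dir NW: first cell '.' (not opp) -> no flip
Dir N: first cell '.' (not opp) -> no flip
Dir NE: opp run (3,2) capped by B -> flip
Dir W: first cell '.' (not opp) -> no flip
Dir E: opp run (4,2) (4,3) (4,4), next='.' -> no flip
Dir SW: first cell '.' (not opp) -> no flip
Dir S: first cell '.' (not opp) -> no flip
Dir SE: first cell '.' (not opp) -> no flip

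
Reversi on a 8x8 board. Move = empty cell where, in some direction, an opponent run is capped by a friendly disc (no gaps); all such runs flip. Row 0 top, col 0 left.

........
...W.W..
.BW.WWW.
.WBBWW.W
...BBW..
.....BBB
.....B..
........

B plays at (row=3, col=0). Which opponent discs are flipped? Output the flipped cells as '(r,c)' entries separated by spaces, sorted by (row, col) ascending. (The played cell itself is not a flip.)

Answer: (3,1)

Derivation:
Dir NW: edge -> no flip
Dir N: first cell '.' (not opp) -> no flip
Dir NE: first cell 'B' (not opp) -> no flip
Dir W: edge -> no flip
Dir E: opp run (3,1) capped by B -> flip
Dir SW: edge -> no flip
Dir S: first cell '.' (not opp) -> no flip
Dir SE: first cell '.' (not opp) -> no flip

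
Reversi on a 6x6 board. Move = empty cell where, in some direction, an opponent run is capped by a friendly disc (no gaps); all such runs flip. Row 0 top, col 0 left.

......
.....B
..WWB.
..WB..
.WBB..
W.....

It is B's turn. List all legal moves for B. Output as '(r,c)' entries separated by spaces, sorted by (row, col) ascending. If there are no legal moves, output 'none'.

Answer: (1,1) (1,2) (1,3) (2,1) (3,1) (4,0)

Derivation:
(1,1): flips 1 -> legal
(1,2): flips 2 -> legal
(1,3): flips 1 -> legal
(1,4): no bracket -> illegal
(2,1): flips 3 -> legal
(3,0): no bracket -> illegal
(3,1): flips 1 -> legal
(3,4): no bracket -> illegal
(4,0): flips 1 -> legal
(5,1): no bracket -> illegal
(5,2): no bracket -> illegal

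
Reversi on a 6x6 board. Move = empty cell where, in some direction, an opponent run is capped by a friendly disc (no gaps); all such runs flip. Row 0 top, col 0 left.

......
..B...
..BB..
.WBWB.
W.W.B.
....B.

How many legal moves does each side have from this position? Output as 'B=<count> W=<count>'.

-- B to move --
(2,0): no bracket -> illegal
(2,1): no bracket -> illegal
(2,4): no bracket -> illegal
(3,0): flips 1 -> legal
(4,1): no bracket -> illegal
(4,3): flips 1 -> legal
(5,0): no bracket -> illegal
(5,1): no bracket -> illegal
(5,2): flips 1 -> legal
(5,3): no bracket -> illegal
B mobility = 3
-- W to move --
(0,1): no bracket -> illegal
(0,2): flips 3 -> legal
(0,3): no bracket -> illegal
(1,1): flips 1 -> legal
(1,3): flips 2 -> legal
(1,4): no bracket -> illegal
(2,1): no bracket -> illegal
(2,4): no bracket -> illegal
(2,5): no bracket -> illegal
(3,5): flips 1 -> legal
(4,1): no bracket -> illegal
(4,3): no bracket -> illegal
(4,5): no bracket -> illegal
(5,3): no bracket -> illegal
(5,5): flips 1 -> legal
W mobility = 5

Answer: B=3 W=5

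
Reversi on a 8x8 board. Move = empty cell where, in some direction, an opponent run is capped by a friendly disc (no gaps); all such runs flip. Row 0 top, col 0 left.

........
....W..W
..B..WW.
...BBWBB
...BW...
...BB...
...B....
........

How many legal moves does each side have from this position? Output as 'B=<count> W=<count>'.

Answer: B=5 W=9

Derivation:
-- B to move --
(0,3): flips 2 -> legal
(0,4): no bracket -> illegal
(0,5): no bracket -> illegal
(0,6): no bracket -> illegal
(0,7): no bracket -> illegal
(1,3): no bracket -> illegal
(1,5): flips 1 -> legal
(1,6): flips 2 -> legal
(2,3): no bracket -> illegal
(2,4): no bracket -> illegal
(2,7): no bracket -> illegal
(4,5): flips 1 -> legal
(4,6): no bracket -> illegal
(5,5): flips 1 -> legal
B mobility = 5
-- W to move --
(1,1): flips 2 -> legal
(1,2): no bracket -> illegal
(1,3): no bracket -> illegal
(2,1): no bracket -> illegal
(2,3): no bracket -> illegal
(2,4): flips 1 -> legal
(2,7): no bracket -> illegal
(3,1): no bracket -> illegal
(3,2): flips 2 -> legal
(4,2): flips 1 -> legal
(4,5): no bracket -> illegal
(4,6): flips 1 -> legal
(4,7): flips 1 -> legal
(5,2): flips 2 -> legal
(5,5): no bracket -> illegal
(6,2): flips 1 -> legal
(6,4): flips 1 -> legal
(6,5): no bracket -> illegal
(7,2): no bracket -> illegal
(7,3): no bracket -> illegal
(7,4): no bracket -> illegal
W mobility = 9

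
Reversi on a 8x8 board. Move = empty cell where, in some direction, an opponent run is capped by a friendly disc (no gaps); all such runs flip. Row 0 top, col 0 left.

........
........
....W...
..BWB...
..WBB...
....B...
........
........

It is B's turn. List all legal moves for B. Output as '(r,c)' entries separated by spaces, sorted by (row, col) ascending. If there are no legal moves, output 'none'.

Answer: (1,4) (2,2) (2,3) (4,1) (5,2)

Derivation:
(1,3): no bracket -> illegal
(1,4): flips 1 -> legal
(1,5): no bracket -> illegal
(2,2): flips 1 -> legal
(2,3): flips 1 -> legal
(2,5): no bracket -> illegal
(3,1): no bracket -> illegal
(3,5): no bracket -> illegal
(4,1): flips 1 -> legal
(5,1): no bracket -> illegal
(5,2): flips 1 -> legal
(5,3): no bracket -> illegal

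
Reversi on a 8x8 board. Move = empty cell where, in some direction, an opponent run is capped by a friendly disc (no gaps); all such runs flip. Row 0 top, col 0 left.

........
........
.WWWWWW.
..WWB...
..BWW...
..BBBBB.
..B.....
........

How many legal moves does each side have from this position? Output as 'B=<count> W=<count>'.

-- B to move --
(1,0): flips 3 -> legal
(1,1): flips 3 -> legal
(1,2): flips 3 -> legal
(1,3): flips 3 -> legal
(1,4): flips 1 -> legal
(1,5): flips 2 -> legal
(1,6): flips 1 -> legal
(1,7): no bracket -> illegal
(2,0): no bracket -> illegal
(2,7): no bracket -> illegal
(3,0): no bracket -> illegal
(3,1): flips 2 -> legal
(3,5): flips 1 -> legal
(3,6): no bracket -> illegal
(3,7): no bracket -> illegal
(4,1): no bracket -> illegal
(4,5): flips 2 -> legal
B mobility = 10
-- W to move --
(3,1): no bracket -> illegal
(3,5): flips 1 -> legal
(4,1): flips 1 -> legal
(4,5): flips 1 -> legal
(4,6): no bracket -> illegal
(4,7): no bracket -> illegal
(5,1): flips 1 -> legal
(5,7): no bracket -> illegal
(6,1): flips 1 -> legal
(6,3): flips 1 -> legal
(6,4): flips 1 -> legal
(6,5): flips 1 -> legal
(6,6): flips 1 -> legal
(6,7): no bracket -> illegal
(7,1): flips 2 -> legal
(7,2): flips 3 -> legal
(7,3): no bracket -> illegal
W mobility = 11

Answer: B=10 W=11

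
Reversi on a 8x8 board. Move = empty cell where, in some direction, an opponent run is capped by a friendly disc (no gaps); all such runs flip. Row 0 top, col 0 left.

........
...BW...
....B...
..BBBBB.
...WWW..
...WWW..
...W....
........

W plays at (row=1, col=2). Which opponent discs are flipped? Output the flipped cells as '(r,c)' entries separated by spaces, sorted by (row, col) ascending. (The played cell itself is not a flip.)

Dir NW: first cell '.' (not opp) -> no flip
Dir N: first cell '.' (not opp) -> no flip
Dir NE: first cell '.' (not opp) -> no flip
Dir W: first cell '.' (not opp) -> no flip
Dir E: opp run (1,3) capped by W -> flip
Dir SW: first cell '.' (not opp) -> no flip
Dir S: first cell '.' (not opp) -> no flip
Dir SE: first cell '.' (not opp) -> no flip

Answer: (1,3)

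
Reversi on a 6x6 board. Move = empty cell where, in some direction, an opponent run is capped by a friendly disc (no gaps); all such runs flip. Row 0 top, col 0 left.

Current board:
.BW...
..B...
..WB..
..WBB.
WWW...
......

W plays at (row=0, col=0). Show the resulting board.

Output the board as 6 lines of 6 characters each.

Place W at (0,0); scan 8 dirs for brackets.
Dir NW: edge -> no flip
Dir N: edge -> no flip
Dir NE: edge -> no flip
Dir W: edge -> no flip
Dir E: opp run (0,1) capped by W -> flip
Dir SW: edge -> no flip
Dir S: first cell '.' (not opp) -> no flip
Dir SE: first cell '.' (not opp) -> no flip
All flips: (0,1)

Answer: WWW...
..B...
..WB..
..WBB.
WWW...
......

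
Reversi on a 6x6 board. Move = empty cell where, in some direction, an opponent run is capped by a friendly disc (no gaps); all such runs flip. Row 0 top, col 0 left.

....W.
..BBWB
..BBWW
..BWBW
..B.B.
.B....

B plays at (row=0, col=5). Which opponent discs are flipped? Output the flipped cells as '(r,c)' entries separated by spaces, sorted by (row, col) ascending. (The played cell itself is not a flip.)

Dir NW: edge -> no flip
Dir N: edge -> no flip
Dir NE: edge -> no flip
Dir W: opp run (0,4), next='.' -> no flip
Dir E: edge -> no flip
Dir SW: opp run (1,4) capped by B -> flip
Dir S: first cell 'B' (not opp) -> no flip
Dir SE: edge -> no flip

Answer: (1,4)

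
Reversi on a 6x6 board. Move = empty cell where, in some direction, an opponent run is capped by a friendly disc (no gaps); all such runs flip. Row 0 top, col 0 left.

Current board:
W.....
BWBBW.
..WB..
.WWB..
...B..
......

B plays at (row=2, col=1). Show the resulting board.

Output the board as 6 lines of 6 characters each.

Place B at (2,1); scan 8 dirs for brackets.
Dir NW: first cell 'B' (not opp) -> no flip
Dir N: opp run (1,1), next='.' -> no flip
Dir NE: first cell 'B' (not opp) -> no flip
Dir W: first cell '.' (not opp) -> no flip
Dir E: opp run (2,2) capped by B -> flip
Dir SW: first cell '.' (not opp) -> no flip
Dir S: opp run (3,1), next='.' -> no flip
Dir SE: opp run (3,2) capped by B -> flip
All flips: (2,2) (3,2)

Answer: W.....
BWBBW.
.BBB..
.WBB..
...B..
......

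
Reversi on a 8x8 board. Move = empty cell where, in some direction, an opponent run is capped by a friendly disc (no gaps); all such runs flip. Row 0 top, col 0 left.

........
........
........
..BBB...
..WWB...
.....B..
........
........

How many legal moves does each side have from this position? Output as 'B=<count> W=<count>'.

-- B to move --
(3,1): no bracket -> illegal
(4,1): flips 2 -> legal
(5,1): flips 1 -> legal
(5,2): flips 2 -> legal
(5,3): flips 1 -> legal
(5,4): flips 1 -> legal
B mobility = 5
-- W to move --
(2,1): flips 1 -> legal
(2,2): flips 1 -> legal
(2,3): flips 1 -> legal
(2,4): flips 1 -> legal
(2,5): flips 1 -> legal
(3,1): no bracket -> illegal
(3,5): no bracket -> illegal
(4,1): no bracket -> illegal
(4,5): flips 1 -> legal
(4,6): no bracket -> illegal
(5,3): no bracket -> illegal
(5,4): no bracket -> illegal
(5,6): no bracket -> illegal
(6,4): no bracket -> illegal
(6,5): no bracket -> illegal
(6,6): no bracket -> illegal
W mobility = 6

Answer: B=5 W=6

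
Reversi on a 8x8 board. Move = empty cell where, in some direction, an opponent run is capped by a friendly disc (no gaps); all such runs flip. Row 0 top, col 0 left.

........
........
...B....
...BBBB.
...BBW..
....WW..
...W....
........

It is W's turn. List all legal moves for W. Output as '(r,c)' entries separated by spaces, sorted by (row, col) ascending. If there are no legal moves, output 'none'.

Answer: (1,2) (2,2) (2,4) (2,5) (2,7) (3,2) (4,2)

Derivation:
(1,2): flips 2 -> legal
(1,3): no bracket -> illegal
(1,4): no bracket -> illegal
(2,2): flips 2 -> legal
(2,4): flips 2 -> legal
(2,5): flips 1 -> legal
(2,6): no bracket -> illegal
(2,7): flips 1 -> legal
(3,2): flips 1 -> legal
(3,7): no bracket -> illegal
(4,2): flips 2 -> legal
(4,6): no bracket -> illegal
(4,7): no bracket -> illegal
(5,2): no bracket -> illegal
(5,3): no bracket -> illegal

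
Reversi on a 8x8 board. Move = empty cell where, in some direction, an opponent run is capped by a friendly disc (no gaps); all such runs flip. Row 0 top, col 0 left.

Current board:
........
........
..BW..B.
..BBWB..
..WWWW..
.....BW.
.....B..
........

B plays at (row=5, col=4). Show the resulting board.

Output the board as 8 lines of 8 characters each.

Answer: ........
........
..BW..B.
..BBWB..
..WBWW..
....BBW.
.....B..
........

Derivation:
Place B at (5,4); scan 8 dirs for brackets.
Dir NW: opp run (4,3) capped by B -> flip
Dir N: opp run (4,4) (3,4), next='.' -> no flip
Dir NE: opp run (4,5), next='.' -> no flip
Dir W: first cell '.' (not opp) -> no flip
Dir E: first cell 'B' (not opp) -> no flip
Dir SW: first cell '.' (not opp) -> no flip
Dir S: first cell '.' (not opp) -> no flip
Dir SE: first cell 'B' (not opp) -> no flip
All flips: (4,3)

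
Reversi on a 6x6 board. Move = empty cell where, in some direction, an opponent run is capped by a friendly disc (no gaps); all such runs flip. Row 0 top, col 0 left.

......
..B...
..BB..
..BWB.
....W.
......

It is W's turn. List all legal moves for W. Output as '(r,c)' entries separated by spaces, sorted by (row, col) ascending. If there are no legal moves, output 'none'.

(0,1): no bracket -> illegal
(0,2): no bracket -> illegal
(0,3): no bracket -> illegal
(1,1): flips 1 -> legal
(1,3): flips 1 -> legal
(1,4): no bracket -> illegal
(2,1): no bracket -> illegal
(2,4): flips 1 -> legal
(2,5): no bracket -> illegal
(3,1): flips 1 -> legal
(3,5): flips 1 -> legal
(4,1): no bracket -> illegal
(4,2): no bracket -> illegal
(4,3): no bracket -> illegal
(4,5): no bracket -> illegal

Answer: (1,1) (1,3) (2,4) (3,1) (3,5)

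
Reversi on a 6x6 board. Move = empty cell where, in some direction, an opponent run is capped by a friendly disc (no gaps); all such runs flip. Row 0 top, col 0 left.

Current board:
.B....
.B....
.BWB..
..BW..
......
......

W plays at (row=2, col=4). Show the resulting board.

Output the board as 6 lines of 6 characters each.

Answer: .B....
.B....
.BWWW.
..BW..
......
......

Derivation:
Place W at (2,4); scan 8 dirs for brackets.
Dir NW: first cell '.' (not opp) -> no flip
Dir N: first cell '.' (not opp) -> no flip
Dir NE: first cell '.' (not opp) -> no flip
Dir W: opp run (2,3) capped by W -> flip
Dir E: first cell '.' (not opp) -> no flip
Dir SW: first cell 'W' (not opp) -> no flip
Dir S: first cell '.' (not opp) -> no flip
Dir SE: first cell '.' (not opp) -> no flip
All flips: (2,3)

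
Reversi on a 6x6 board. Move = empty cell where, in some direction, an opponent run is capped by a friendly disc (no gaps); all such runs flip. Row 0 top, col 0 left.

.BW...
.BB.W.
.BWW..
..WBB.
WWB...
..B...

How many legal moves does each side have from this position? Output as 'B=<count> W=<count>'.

Answer: B=6 W=7

Derivation:
-- B to move --
(0,3): flips 1 -> legal
(0,4): no bracket -> illegal
(0,5): no bracket -> illegal
(1,3): flips 1 -> legal
(1,5): no bracket -> illegal
(2,4): flips 2 -> legal
(2,5): no bracket -> illegal
(3,0): flips 1 -> legal
(3,1): flips 1 -> legal
(4,3): flips 1 -> legal
(5,0): no bracket -> illegal
(5,1): no bracket -> illegal
B mobility = 6
-- W to move --
(0,0): flips 2 -> legal
(0,3): no bracket -> illegal
(1,0): flips 1 -> legal
(1,3): no bracket -> illegal
(2,0): flips 2 -> legal
(2,4): no bracket -> illegal
(2,5): no bracket -> illegal
(3,0): no bracket -> illegal
(3,1): no bracket -> illegal
(3,5): flips 2 -> legal
(4,3): flips 2 -> legal
(4,4): flips 1 -> legal
(4,5): flips 1 -> legal
(5,1): no bracket -> illegal
(5,3): no bracket -> illegal
W mobility = 7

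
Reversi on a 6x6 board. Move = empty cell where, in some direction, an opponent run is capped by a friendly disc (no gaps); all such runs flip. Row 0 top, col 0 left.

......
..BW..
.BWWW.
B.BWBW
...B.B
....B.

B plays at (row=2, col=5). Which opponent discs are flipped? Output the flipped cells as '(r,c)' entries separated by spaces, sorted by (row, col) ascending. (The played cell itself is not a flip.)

Answer: (2,2) (2,3) (2,4) (3,5)

Derivation:
Dir NW: first cell '.' (not opp) -> no flip
Dir N: first cell '.' (not opp) -> no flip
Dir NE: edge -> no flip
Dir W: opp run (2,4) (2,3) (2,2) capped by B -> flip
Dir E: edge -> no flip
Dir SW: first cell 'B' (not opp) -> no flip
Dir S: opp run (3,5) capped by B -> flip
Dir SE: edge -> no flip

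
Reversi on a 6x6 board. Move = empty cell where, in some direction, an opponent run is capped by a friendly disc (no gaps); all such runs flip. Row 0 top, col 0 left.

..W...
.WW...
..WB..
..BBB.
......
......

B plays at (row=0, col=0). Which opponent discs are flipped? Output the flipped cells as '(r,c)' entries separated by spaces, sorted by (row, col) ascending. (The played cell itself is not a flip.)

Answer: (1,1) (2,2)

Derivation:
Dir NW: edge -> no flip
Dir N: edge -> no flip
Dir NE: edge -> no flip
Dir W: edge -> no flip
Dir E: first cell '.' (not opp) -> no flip
Dir SW: edge -> no flip
Dir S: first cell '.' (not opp) -> no flip
Dir SE: opp run (1,1) (2,2) capped by B -> flip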